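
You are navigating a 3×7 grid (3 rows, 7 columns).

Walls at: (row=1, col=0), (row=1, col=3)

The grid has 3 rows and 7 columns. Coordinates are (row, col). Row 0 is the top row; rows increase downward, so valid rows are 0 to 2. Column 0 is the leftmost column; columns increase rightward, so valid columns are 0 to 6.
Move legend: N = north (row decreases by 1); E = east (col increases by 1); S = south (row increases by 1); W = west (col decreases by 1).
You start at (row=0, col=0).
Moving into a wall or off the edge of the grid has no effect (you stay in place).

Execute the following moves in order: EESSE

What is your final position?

Start: (row=0, col=0)
  E (east): (row=0, col=0) -> (row=0, col=1)
  E (east): (row=0, col=1) -> (row=0, col=2)
  S (south): (row=0, col=2) -> (row=1, col=2)
  S (south): (row=1, col=2) -> (row=2, col=2)
  E (east): (row=2, col=2) -> (row=2, col=3)
Final: (row=2, col=3)

Answer: Final position: (row=2, col=3)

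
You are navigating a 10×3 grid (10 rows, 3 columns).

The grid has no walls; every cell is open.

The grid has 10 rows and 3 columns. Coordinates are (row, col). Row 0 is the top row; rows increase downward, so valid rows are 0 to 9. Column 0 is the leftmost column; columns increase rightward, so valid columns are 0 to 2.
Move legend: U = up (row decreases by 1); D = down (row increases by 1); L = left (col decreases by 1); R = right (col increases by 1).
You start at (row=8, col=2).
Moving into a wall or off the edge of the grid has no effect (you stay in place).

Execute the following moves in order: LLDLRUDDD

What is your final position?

Start: (row=8, col=2)
  L (left): (row=8, col=2) -> (row=8, col=1)
  L (left): (row=8, col=1) -> (row=8, col=0)
  D (down): (row=8, col=0) -> (row=9, col=0)
  L (left): blocked, stay at (row=9, col=0)
  R (right): (row=9, col=0) -> (row=9, col=1)
  U (up): (row=9, col=1) -> (row=8, col=1)
  D (down): (row=8, col=1) -> (row=9, col=1)
  D (down): blocked, stay at (row=9, col=1)
  D (down): blocked, stay at (row=9, col=1)
Final: (row=9, col=1)

Answer: Final position: (row=9, col=1)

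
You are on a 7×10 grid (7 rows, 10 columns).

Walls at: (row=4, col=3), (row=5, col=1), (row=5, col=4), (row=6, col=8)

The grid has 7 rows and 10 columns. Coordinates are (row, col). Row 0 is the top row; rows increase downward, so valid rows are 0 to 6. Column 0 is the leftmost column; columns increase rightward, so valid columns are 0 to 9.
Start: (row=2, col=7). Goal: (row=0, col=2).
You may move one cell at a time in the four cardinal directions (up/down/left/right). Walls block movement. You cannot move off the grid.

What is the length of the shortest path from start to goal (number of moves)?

BFS from (row=2, col=7) until reaching (row=0, col=2):
  Distance 0: (row=2, col=7)
  Distance 1: (row=1, col=7), (row=2, col=6), (row=2, col=8), (row=3, col=7)
  Distance 2: (row=0, col=7), (row=1, col=6), (row=1, col=8), (row=2, col=5), (row=2, col=9), (row=3, col=6), (row=3, col=8), (row=4, col=7)
  Distance 3: (row=0, col=6), (row=0, col=8), (row=1, col=5), (row=1, col=9), (row=2, col=4), (row=3, col=5), (row=3, col=9), (row=4, col=6), (row=4, col=8), (row=5, col=7)
  Distance 4: (row=0, col=5), (row=0, col=9), (row=1, col=4), (row=2, col=3), (row=3, col=4), (row=4, col=5), (row=4, col=9), (row=5, col=6), (row=5, col=8), (row=6, col=7)
  Distance 5: (row=0, col=4), (row=1, col=3), (row=2, col=2), (row=3, col=3), (row=4, col=4), (row=5, col=5), (row=5, col=9), (row=6, col=6)
  Distance 6: (row=0, col=3), (row=1, col=2), (row=2, col=1), (row=3, col=2), (row=6, col=5), (row=6, col=9)
  Distance 7: (row=0, col=2), (row=1, col=1), (row=2, col=0), (row=3, col=1), (row=4, col=2), (row=6, col=4)  <- goal reached here
One shortest path (7 moves): (row=2, col=7) -> (row=2, col=6) -> (row=2, col=5) -> (row=2, col=4) -> (row=2, col=3) -> (row=2, col=2) -> (row=1, col=2) -> (row=0, col=2)

Answer: Shortest path length: 7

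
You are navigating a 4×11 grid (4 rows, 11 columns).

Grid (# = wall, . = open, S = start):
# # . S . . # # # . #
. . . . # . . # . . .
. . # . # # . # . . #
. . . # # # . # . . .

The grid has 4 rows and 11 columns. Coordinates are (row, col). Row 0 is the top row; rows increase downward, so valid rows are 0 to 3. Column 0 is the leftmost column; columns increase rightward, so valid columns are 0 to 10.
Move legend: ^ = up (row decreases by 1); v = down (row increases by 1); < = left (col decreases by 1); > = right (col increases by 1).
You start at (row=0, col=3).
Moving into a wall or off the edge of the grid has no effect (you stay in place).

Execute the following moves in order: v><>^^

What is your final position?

Answer: Final position: (row=0, col=3)

Derivation:
Start: (row=0, col=3)
  v (down): (row=0, col=3) -> (row=1, col=3)
  > (right): blocked, stay at (row=1, col=3)
  < (left): (row=1, col=3) -> (row=1, col=2)
  > (right): (row=1, col=2) -> (row=1, col=3)
  ^ (up): (row=1, col=3) -> (row=0, col=3)
  ^ (up): blocked, stay at (row=0, col=3)
Final: (row=0, col=3)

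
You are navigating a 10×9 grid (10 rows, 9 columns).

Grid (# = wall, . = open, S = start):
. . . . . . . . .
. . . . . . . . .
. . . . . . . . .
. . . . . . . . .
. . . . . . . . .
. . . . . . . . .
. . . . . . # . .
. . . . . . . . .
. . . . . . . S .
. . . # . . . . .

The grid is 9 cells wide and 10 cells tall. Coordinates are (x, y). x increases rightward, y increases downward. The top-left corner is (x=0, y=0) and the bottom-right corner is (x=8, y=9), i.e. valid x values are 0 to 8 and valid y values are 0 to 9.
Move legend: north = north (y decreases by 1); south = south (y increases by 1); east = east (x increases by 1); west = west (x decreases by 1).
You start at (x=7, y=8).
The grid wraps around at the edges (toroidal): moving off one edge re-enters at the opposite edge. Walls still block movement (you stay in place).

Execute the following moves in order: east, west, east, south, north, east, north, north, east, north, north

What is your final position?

Start: (x=7, y=8)
  east (east): (x=7, y=8) -> (x=8, y=8)
  west (west): (x=8, y=8) -> (x=7, y=8)
  east (east): (x=7, y=8) -> (x=8, y=8)
  south (south): (x=8, y=8) -> (x=8, y=9)
  north (north): (x=8, y=9) -> (x=8, y=8)
  east (east): (x=8, y=8) -> (x=0, y=8)
  north (north): (x=0, y=8) -> (x=0, y=7)
  north (north): (x=0, y=7) -> (x=0, y=6)
  east (east): (x=0, y=6) -> (x=1, y=6)
  north (north): (x=1, y=6) -> (x=1, y=5)
  north (north): (x=1, y=5) -> (x=1, y=4)
Final: (x=1, y=4)

Answer: Final position: (x=1, y=4)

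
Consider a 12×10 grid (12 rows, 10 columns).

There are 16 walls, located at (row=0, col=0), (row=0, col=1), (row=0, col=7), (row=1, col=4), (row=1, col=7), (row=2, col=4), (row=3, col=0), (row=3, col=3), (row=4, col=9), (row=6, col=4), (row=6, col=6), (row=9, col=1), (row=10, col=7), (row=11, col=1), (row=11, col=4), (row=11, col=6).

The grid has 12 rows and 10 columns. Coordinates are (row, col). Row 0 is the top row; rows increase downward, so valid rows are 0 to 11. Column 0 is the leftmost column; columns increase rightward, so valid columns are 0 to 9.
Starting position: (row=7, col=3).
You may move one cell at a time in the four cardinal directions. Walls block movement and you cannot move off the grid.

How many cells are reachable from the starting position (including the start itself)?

BFS flood-fill from (row=7, col=3):
  Distance 0: (row=7, col=3)
  Distance 1: (row=6, col=3), (row=7, col=2), (row=7, col=4), (row=8, col=3)
  Distance 2: (row=5, col=3), (row=6, col=2), (row=7, col=1), (row=7, col=5), (row=8, col=2), (row=8, col=4), (row=9, col=3)
  Distance 3: (row=4, col=3), (row=5, col=2), (row=5, col=4), (row=6, col=1), (row=6, col=5), (row=7, col=0), (row=7, col=6), (row=8, col=1), (row=8, col=5), (row=9, col=2), (row=9, col=4), (row=10, col=3)
  Distance 4: (row=4, col=2), (row=4, col=4), (row=5, col=1), (row=5, col=5), (row=6, col=0), (row=7, col=7), (row=8, col=0), (row=8, col=6), (row=9, col=5), (row=10, col=2), (row=10, col=4), (row=11, col=3)
  Distance 5: (row=3, col=2), (row=3, col=4), (row=4, col=1), (row=4, col=5), (row=5, col=0), (row=5, col=6), (row=6, col=7), (row=7, col=8), (row=8, col=7), (row=9, col=0), (row=9, col=6), (row=10, col=1), (row=10, col=5), (row=11, col=2)
  Distance 6: (row=2, col=2), (row=3, col=1), (row=3, col=5), (row=4, col=0), (row=4, col=6), (row=5, col=7), (row=6, col=8), (row=7, col=9), (row=8, col=8), (row=9, col=7), (row=10, col=0), (row=10, col=6), (row=11, col=5)
  Distance 7: (row=1, col=2), (row=2, col=1), (row=2, col=3), (row=2, col=5), (row=3, col=6), (row=4, col=7), (row=5, col=8), (row=6, col=9), (row=8, col=9), (row=9, col=8), (row=11, col=0)
  Distance 8: (row=0, col=2), (row=1, col=1), (row=1, col=3), (row=1, col=5), (row=2, col=0), (row=2, col=6), (row=3, col=7), (row=4, col=8), (row=5, col=9), (row=9, col=9), (row=10, col=8)
  Distance 9: (row=0, col=3), (row=0, col=5), (row=1, col=0), (row=1, col=6), (row=2, col=7), (row=3, col=8), (row=10, col=9), (row=11, col=8)
  Distance 10: (row=0, col=4), (row=0, col=6), (row=2, col=8), (row=3, col=9), (row=11, col=7), (row=11, col=9)
  Distance 11: (row=1, col=8), (row=2, col=9)
  Distance 12: (row=0, col=8), (row=1, col=9)
  Distance 13: (row=0, col=9)
Total reachable: 104 (grid has 104 open cells total)

Answer: Reachable cells: 104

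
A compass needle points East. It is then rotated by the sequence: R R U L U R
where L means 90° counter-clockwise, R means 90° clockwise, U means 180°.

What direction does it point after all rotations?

Start: East
  R (right (90° clockwise)) -> South
  R (right (90° clockwise)) -> West
  U (U-turn (180°)) -> East
  L (left (90° counter-clockwise)) -> North
  U (U-turn (180°)) -> South
  R (right (90° clockwise)) -> West
Final: West

Answer: Final heading: West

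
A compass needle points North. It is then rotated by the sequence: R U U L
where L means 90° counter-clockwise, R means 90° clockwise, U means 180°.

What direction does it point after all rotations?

Answer: Final heading: North

Derivation:
Start: North
  R (right (90° clockwise)) -> East
  U (U-turn (180°)) -> West
  U (U-turn (180°)) -> East
  L (left (90° counter-clockwise)) -> North
Final: North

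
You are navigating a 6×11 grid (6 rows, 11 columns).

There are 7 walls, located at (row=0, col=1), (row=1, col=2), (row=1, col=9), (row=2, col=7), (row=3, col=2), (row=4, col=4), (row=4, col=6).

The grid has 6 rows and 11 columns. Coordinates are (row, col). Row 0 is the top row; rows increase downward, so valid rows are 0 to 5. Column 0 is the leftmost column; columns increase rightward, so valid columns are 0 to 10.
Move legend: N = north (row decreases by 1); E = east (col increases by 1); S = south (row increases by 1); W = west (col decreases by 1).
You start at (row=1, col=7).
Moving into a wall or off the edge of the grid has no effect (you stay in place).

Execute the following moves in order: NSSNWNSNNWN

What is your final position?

Start: (row=1, col=7)
  N (north): (row=1, col=7) -> (row=0, col=7)
  S (south): (row=0, col=7) -> (row=1, col=7)
  S (south): blocked, stay at (row=1, col=7)
  N (north): (row=1, col=7) -> (row=0, col=7)
  W (west): (row=0, col=7) -> (row=0, col=6)
  N (north): blocked, stay at (row=0, col=6)
  S (south): (row=0, col=6) -> (row=1, col=6)
  N (north): (row=1, col=6) -> (row=0, col=6)
  N (north): blocked, stay at (row=0, col=6)
  W (west): (row=0, col=6) -> (row=0, col=5)
  N (north): blocked, stay at (row=0, col=5)
Final: (row=0, col=5)

Answer: Final position: (row=0, col=5)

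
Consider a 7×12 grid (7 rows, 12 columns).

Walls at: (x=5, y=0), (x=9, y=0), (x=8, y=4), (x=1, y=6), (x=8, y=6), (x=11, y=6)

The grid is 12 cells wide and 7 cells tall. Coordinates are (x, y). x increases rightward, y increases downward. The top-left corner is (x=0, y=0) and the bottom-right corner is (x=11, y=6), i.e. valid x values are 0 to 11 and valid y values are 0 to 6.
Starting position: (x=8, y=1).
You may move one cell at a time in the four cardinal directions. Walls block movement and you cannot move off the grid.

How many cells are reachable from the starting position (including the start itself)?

BFS flood-fill from (x=8, y=1):
  Distance 0: (x=8, y=1)
  Distance 1: (x=8, y=0), (x=7, y=1), (x=9, y=1), (x=8, y=2)
  Distance 2: (x=7, y=0), (x=6, y=1), (x=10, y=1), (x=7, y=2), (x=9, y=2), (x=8, y=3)
  Distance 3: (x=6, y=0), (x=10, y=0), (x=5, y=1), (x=11, y=1), (x=6, y=2), (x=10, y=2), (x=7, y=3), (x=9, y=3)
  Distance 4: (x=11, y=0), (x=4, y=1), (x=5, y=2), (x=11, y=2), (x=6, y=3), (x=10, y=3), (x=7, y=4), (x=9, y=4)
  Distance 5: (x=4, y=0), (x=3, y=1), (x=4, y=2), (x=5, y=3), (x=11, y=3), (x=6, y=4), (x=10, y=4), (x=7, y=5), (x=9, y=5)
  Distance 6: (x=3, y=0), (x=2, y=1), (x=3, y=2), (x=4, y=3), (x=5, y=4), (x=11, y=4), (x=6, y=5), (x=8, y=5), (x=10, y=5), (x=7, y=6), (x=9, y=6)
  Distance 7: (x=2, y=0), (x=1, y=1), (x=2, y=2), (x=3, y=3), (x=4, y=4), (x=5, y=5), (x=11, y=5), (x=6, y=6), (x=10, y=6)
  Distance 8: (x=1, y=0), (x=0, y=1), (x=1, y=2), (x=2, y=3), (x=3, y=4), (x=4, y=5), (x=5, y=6)
  Distance 9: (x=0, y=0), (x=0, y=2), (x=1, y=3), (x=2, y=4), (x=3, y=5), (x=4, y=6)
  Distance 10: (x=0, y=3), (x=1, y=4), (x=2, y=5), (x=3, y=6)
  Distance 11: (x=0, y=4), (x=1, y=5), (x=2, y=6)
  Distance 12: (x=0, y=5)
  Distance 13: (x=0, y=6)
Total reachable: 78 (grid has 78 open cells total)

Answer: Reachable cells: 78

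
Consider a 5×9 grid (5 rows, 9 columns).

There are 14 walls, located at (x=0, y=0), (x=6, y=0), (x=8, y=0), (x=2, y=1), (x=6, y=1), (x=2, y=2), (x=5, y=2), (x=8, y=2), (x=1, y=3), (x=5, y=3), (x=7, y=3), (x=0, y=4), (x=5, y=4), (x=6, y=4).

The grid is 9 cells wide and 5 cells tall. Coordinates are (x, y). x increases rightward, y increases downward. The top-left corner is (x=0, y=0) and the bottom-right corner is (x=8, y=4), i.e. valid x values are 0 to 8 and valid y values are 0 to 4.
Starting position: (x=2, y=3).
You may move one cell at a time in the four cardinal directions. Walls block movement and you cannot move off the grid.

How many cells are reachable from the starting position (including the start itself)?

Answer: Reachable cells: 22

Derivation:
BFS flood-fill from (x=2, y=3):
  Distance 0: (x=2, y=3)
  Distance 1: (x=3, y=3), (x=2, y=4)
  Distance 2: (x=3, y=2), (x=4, y=3), (x=1, y=4), (x=3, y=4)
  Distance 3: (x=3, y=1), (x=4, y=2), (x=4, y=4)
  Distance 4: (x=3, y=0), (x=4, y=1)
  Distance 5: (x=2, y=0), (x=4, y=0), (x=5, y=1)
  Distance 6: (x=1, y=0), (x=5, y=0)
  Distance 7: (x=1, y=1)
  Distance 8: (x=0, y=1), (x=1, y=2)
  Distance 9: (x=0, y=2)
  Distance 10: (x=0, y=3)
Total reachable: 22 (grid has 31 open cells total)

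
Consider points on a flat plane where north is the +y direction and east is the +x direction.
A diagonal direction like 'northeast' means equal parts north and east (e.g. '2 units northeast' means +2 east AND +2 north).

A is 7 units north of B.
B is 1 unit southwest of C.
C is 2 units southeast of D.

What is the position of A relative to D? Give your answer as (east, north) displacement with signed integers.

Answer: A is at (east=1, north=4) relative to D.

Derivation:
Place D at the origin (east=0, north=0).
  C is 2 units southeast of D: delta (east=+2, north=-2); C at (east=2, north=-2).
  B is 1 unit southwest of C: delta (east=-1, north=-1); B at (east=1, north=-3).
  A is 7 units north of B: delta (east=+0, north=+7); A at (east=1, north=4).
Therefore A relative to D: (east=1, north=4).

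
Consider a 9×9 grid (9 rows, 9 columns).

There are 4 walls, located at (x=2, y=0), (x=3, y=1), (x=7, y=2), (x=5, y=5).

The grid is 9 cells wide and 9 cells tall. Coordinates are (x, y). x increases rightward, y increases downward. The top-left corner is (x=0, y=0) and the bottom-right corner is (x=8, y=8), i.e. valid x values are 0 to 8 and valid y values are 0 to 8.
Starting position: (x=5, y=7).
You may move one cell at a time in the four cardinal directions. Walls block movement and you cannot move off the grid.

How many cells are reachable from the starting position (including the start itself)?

Answer: Reachable cells: 77

Derivation:
BFS flood-fill from (x=5, y=7):
  Distance 0: (x=5, y=7)
  Distance 1: (x=5, y=6), (x=4, y=7), (x=6, y=7), (x=5, y=8)
  Distance 2: (x=4, y=6), (x=6, y=6), (x=3, y=7), (x=7, y=7), (x=4, y=8), (x=6, y=8)
  Distance 3: (x=4, y=5), (x=6, y=5), (x=3, y=6), (x=7, y=6), (x=2, y=7), (x=8, y=7), (x=3, y=8), (x=7, y=8)
  Distance 4: (x=4, y=4), (x=6, y=4), (x=3, y=5), (x=7, y=5), (x=2, y=6), (x=8, y=6), (x=1, y=7), (x=2, y=8), (x=8, y=8)
  Distance 5: (x=4, y=3), (x=6, y=3), (x=3, y=4), (x=5, y=4), (x=7, y=4), (x=2, y=5), (x=8, y=5), (x=1, y=6), (x=0, y=7), (x=1, y=8)
  Distance 6: (x=4, y=2), (x=6, y=2), (x=3, y=3), (x=5, y=3), (x=7, y=3), (x=2, y=4), (x=8, y=4), (x=1, y=5), (x=0, y=6), (x=0, y=8)
  Distance 7: (x=4, y=1), (x=6, y=1), (x=3, y=2), (x=5, y=2), (x=2, y=3), (x=8, y=3), (x=1, y=4), (x=0, y=5)
  Distance 8: (x=4, y=0), (x=6, y=0), (x=5, y=1), (x=7, y=1), (x=2, y=2), (x=8, y=2), (x=1, y=3), (x=0, y=4)
  Distance 9: (x=3, y=0), (x=5, y=0), (x=7, y=0), (x=2, y=1), (x=8, y=1), (x=1, y=2), (x=0, y=3)
  Distance 10: (x=8, y=0), (x=1, y=1), (x=0, y=2)
  Distance 11: (x=1, y=0), (x=0, y=1)
  Distance 12: (x=0, y=0)
Total reachable: 77 (grid has 77 open cells total)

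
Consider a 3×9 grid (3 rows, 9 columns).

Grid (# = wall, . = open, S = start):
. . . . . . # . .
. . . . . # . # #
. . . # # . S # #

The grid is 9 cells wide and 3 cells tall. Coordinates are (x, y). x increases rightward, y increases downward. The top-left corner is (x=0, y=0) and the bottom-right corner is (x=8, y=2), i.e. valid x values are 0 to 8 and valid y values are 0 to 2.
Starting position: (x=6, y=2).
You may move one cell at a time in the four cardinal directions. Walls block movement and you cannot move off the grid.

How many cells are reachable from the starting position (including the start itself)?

Answer: Reachable cells: 3

Derivation:
BFS flood-fill from (x=6, y=2):
  Distance 0: (x=6, y=2)
  Distance 1: (x=6, y=1), (x=5, y=2)
Total reachable: 3 (grid has 19 open cells total)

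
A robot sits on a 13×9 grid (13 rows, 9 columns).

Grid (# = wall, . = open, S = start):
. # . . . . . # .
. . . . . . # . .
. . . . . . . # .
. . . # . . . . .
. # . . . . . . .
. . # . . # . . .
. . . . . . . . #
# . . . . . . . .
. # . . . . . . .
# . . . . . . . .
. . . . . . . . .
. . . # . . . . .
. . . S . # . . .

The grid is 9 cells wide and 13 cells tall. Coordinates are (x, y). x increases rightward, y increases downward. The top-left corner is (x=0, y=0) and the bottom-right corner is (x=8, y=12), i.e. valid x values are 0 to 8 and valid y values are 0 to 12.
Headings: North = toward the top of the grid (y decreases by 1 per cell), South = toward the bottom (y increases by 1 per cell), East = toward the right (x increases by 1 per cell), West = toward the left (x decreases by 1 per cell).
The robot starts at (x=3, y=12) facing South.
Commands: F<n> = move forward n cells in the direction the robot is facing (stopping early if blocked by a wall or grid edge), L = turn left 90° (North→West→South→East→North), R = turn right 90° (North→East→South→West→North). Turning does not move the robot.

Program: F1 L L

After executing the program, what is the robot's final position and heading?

Answer: Final position: (x=3, y=12), facing North

Derivation:
Start: (x=3, y=12), facing South
  F1: move forward 0/1 (blocked), now at (x=3, y=12)
  L: turn left, now facing East
  L: turn left, now facing North
Final: (x=3, y=12), facing North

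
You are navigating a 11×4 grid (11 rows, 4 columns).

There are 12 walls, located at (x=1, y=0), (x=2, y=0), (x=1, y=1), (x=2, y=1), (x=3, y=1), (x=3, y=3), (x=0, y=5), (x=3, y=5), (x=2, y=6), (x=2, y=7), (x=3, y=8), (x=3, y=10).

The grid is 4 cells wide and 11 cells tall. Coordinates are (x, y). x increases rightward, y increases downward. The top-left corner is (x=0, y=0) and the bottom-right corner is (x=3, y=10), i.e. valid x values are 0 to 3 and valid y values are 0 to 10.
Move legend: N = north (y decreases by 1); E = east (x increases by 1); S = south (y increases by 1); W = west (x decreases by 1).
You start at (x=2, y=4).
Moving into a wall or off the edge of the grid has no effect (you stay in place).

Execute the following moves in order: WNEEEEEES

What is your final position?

Answer: Final position: (x=2, y=4)

Derivation:
Start: (x=2, y=4)
  W (west): (x=2, y=4) -> (x=1, y=4)
  N (north): (x=1, y=4) -> (x=1, y=3)
  E (east): (x=1, y=3) -> (x=2, y=3)
  [×5]E (east): blocked, stay at (x=2, y=3)
  S (south): (x=2, y=3) -> (x=2, y=4)
Final: (x=2, y=4)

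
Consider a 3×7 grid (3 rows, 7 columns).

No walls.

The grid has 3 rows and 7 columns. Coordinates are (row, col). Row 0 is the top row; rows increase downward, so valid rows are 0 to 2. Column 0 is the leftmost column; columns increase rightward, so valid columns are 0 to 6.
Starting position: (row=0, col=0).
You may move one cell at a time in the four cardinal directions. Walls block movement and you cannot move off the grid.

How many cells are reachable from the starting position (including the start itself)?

Answer: Reachable cells: 21

Derivation:
BFS flood-fill from (row=0, col=0):
  Distance 0: (row=0, col=0)
  Distance 1: (row=0, col=1), (row=1, col=0)
  Distance 2: (row=0, col=2), (row=1, col=1), (row=2, col=0)
  Distance 3: (row=0, col=3), (row=1, col=2), (row=2, col=1)
  Distance 4: (row=0, col=4), (row=1, col=3), (row=2, col=2)
  Distance 5: (row=0, col=5), (row=1, col=4), (row=2, col=3)
  Distance 6: (row=0, col=6), (row=1, col=5), (row=2, col=4)
  Distance 7: (row=1, col=6), (row=2, col=5)
  Distance 8: (row=2, col=6)
Total reachable: 21 (grid has 21 open cells total)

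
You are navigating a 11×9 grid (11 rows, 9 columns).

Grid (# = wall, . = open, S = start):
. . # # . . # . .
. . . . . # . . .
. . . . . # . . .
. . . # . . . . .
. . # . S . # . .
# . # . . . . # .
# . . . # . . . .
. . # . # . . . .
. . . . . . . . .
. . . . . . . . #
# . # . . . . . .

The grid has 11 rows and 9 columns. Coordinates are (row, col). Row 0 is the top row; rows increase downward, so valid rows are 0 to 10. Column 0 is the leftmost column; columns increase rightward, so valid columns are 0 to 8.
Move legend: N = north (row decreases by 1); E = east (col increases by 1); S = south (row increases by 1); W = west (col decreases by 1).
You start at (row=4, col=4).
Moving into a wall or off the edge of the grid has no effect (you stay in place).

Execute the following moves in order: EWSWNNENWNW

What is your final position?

Answer: Final position: (row=2, col=3)

Derivation:
Start: (row=4, col=4)
  E (east): (row=4, col=4) -> (row=4, col=5)
  W (west): (row=4, col=5) -> (row=4, col=4)
  S (south): (row=4, col=4) -> (row=5, col=4)
  W (west): (row=5, col=4) -> (row=5, col=3)
  N (north): (row=5, col=3) -> (row=4, col=3)
  N (north): blocked, stay at (row=4, col=3)
  E (east): (row=4, col=3) -> (row=4, col=4)
  N (north): (row=4, col=4) -> (row=3, col=4)
  W (west): blocked, stay at (row=3, col=4)
  N (north): (row=3, col=4) -> (row=2, col=4)
  W (west): (row=2, col=4) -> (row=2, col=3)
Final: (row=2, col=3)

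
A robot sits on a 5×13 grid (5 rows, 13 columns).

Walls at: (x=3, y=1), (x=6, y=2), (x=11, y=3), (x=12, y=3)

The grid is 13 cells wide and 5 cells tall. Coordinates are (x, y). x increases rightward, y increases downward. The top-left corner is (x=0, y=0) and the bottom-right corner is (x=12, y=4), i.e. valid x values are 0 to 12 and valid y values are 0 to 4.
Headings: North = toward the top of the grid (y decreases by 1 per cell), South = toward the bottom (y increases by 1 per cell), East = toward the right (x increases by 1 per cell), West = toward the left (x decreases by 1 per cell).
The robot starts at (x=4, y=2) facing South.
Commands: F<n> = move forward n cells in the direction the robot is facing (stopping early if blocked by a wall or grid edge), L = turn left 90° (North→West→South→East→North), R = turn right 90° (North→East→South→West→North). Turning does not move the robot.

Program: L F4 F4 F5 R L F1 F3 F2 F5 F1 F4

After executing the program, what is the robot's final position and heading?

Answer: Final position: (x=5, y=2), facing East

Derivation:
Start: (x=4, y=2), facing South
  L: turn left, now facing East
  F4: move forward 1/4 (blocked), now at (x=5, y=2)
  F4: move forward 0/4 (blocked), now at (x=5, y=2)
  F5: move forward 0/5 (blocked), now at (x=5, y=2)
  R: turn right, now facing South
  L: turn left, now facing East
  F1: move forward 0/1 (blocked), now at (x=5, y=2)
  F3: move forward 0/3 (blocked), now at (x=5, y=2)
  F2: move forward 0/2 (blocked), now at (x=5, y=2)
  F5: move forward 0/5 (blocked), now at (x=5, y=2)
  F1: move forward 0/1 (blocked), now at (x=5, y=2)
  F4: move forward 0/4 (blocked), now at (x=5, y=2)
Final: (x=5, y=2), facing East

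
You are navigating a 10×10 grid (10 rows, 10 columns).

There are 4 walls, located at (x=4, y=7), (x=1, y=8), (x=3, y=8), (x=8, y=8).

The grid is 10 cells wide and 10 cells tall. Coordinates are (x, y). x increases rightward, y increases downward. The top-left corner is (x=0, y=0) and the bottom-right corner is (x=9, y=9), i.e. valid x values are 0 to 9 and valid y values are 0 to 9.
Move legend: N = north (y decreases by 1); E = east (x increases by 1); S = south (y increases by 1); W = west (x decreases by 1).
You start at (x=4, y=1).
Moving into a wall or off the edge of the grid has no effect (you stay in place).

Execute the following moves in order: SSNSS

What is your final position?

Answer: Final position: (x=4, y=4)

Derivation:
Start: (x=4, y=1)
  S (south): (x=4, y=1) -> (x=4, y=2)
  S (south): (x=4, y=2) -> (x=4, y=3)
  N (north): (x=4, y=3) -> (x=4, y=2)
  S (south): (x=4, y=2) -> (x=4, y=3)
  S (south): (x=4, y=3) -> (x=4, y=4)
Final: (x=4, y=4)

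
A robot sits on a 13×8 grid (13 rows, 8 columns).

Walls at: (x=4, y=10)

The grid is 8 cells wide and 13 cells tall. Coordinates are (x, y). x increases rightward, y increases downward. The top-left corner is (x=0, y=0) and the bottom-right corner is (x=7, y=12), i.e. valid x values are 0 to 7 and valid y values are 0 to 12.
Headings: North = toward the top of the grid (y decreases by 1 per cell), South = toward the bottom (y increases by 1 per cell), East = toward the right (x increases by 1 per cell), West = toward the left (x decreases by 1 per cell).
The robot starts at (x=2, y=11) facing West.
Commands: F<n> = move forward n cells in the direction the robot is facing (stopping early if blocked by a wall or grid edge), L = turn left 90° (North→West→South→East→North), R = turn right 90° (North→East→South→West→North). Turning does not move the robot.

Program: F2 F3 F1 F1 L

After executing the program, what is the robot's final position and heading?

Answer: Final position: (x=0, y=11), facing South

Derivation:
Start: (x=2, y=11), facing West
  F2: move forward 2, now at (x=0, y=11)
  F3: move forward 0/3 (blocked), now at (x=0, y=11)
  F1: move forward 0/1 (blocked), now at (x=0, y=11)
  F1: move forward 0/1 (blocked), now at (x=0, y=11)
  L: turn left, now facing South
Final: (x=0, y=11), facing South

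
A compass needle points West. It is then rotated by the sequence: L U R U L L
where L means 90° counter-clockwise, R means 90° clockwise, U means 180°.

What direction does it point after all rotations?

Start: West
  L (left (90° counter-clockwise)) -> South
  U (U-turn (180°)) -> North
  R (right (90° clockwise)) -> East
  U (U-turn (180°)) -> West
  L (left (90° counter-clockwise)) -> South
  L (left (90° counter-clockwise)) -> East
Final: East

Answer: Final heading: East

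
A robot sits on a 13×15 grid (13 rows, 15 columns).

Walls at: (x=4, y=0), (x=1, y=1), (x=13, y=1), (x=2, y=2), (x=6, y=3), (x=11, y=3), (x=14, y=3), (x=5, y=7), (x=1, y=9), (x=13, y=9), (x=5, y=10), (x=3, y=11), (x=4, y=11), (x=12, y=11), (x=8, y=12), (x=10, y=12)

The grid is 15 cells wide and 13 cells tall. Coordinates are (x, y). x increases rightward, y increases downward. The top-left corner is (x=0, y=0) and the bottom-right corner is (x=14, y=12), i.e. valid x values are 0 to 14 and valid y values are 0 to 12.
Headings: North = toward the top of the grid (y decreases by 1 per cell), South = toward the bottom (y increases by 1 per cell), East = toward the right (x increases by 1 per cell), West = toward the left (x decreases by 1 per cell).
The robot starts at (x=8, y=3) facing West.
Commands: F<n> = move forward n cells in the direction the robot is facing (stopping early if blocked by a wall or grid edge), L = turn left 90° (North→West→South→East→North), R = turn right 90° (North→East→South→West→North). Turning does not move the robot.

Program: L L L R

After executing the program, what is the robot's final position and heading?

Answer: Final position: (x=8, y=3), facing East

Derivation:
Start: (x=8, y=3), facing West
  L: turn left, now facing South
  L: turn left, now facing East
  L: turn left, now facing North
  R: turn right, now facing East
Final: (x=8, y=3), facing East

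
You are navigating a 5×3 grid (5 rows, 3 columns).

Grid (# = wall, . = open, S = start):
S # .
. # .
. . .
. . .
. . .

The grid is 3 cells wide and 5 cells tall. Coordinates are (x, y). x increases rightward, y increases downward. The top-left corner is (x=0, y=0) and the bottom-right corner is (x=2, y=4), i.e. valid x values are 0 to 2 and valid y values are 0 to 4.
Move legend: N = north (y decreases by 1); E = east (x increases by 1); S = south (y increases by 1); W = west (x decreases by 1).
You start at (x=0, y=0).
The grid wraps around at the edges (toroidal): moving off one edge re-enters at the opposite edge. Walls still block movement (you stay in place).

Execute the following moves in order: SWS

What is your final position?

Start: (x=0, y=0)
  S (south): (x=0, y=0) -> (x=0, y=1)
  W (west): (x=0, y=1) -> (x=2, y=1)
  S (south): (x=2, y=1) -> (x=2, y=2)
Final: (x=2, y=2)

Answer: Final position: (x=2, y=2)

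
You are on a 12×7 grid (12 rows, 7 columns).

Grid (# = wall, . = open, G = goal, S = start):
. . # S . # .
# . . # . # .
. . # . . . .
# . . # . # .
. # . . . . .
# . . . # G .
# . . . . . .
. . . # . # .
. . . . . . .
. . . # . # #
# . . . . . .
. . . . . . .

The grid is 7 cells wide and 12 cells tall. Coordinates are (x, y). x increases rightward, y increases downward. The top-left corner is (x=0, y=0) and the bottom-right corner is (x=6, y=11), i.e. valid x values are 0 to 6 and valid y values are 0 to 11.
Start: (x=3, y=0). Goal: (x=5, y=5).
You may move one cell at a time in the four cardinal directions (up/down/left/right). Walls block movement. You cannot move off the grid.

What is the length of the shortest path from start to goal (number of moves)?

Answer: Shortest path length: 7

Derivation:
BFS from (x=3, y=0) until reaching (x=5, y=5):
  Distance 0: (x=3, y=0)
  Distance 1: (x=4, y=0)
  Distance 2: (x=4, y=1)
  Distance 3: (x=4, y=2)
  Distance 4: (x=3, y=2), (x=5, y=2), (x=4, y=3)
  Distance 5: (x=6, y=2), (x=4, y=4)
  Distance 6: (x=6, y=1), (x=6, y=3), (x=3, y=4), (x=5, y=4)
  Distance 7: (x=6, y=0), (x=2, y=4), (x=6, y=4), (x=3, y=5), (x=5, y=5)  <- goal reached here
One shortest path (7 moves): (x=3, y=0) -> (x=4, y=0) -> (x=4, y=1) -> (x=4, y=2) -> (x=4, y=3) -> (x=4, y=4) -> (x=5, y=4) -> (x=5, y=5)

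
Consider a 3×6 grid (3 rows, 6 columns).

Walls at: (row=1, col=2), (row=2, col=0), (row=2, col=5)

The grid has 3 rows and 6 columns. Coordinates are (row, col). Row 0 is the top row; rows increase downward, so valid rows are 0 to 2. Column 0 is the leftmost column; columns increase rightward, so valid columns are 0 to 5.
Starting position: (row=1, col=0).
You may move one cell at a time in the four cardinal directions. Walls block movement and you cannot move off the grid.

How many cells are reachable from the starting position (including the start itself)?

Answer: Reachable cells: 15

Derivation:
BFS flood-fill from (row=1, col=0):
  Distance 0: (row=1, col=0)
  Distance 1: (row=0, col=0), (row=1, col=1)
  Distance 2: (row=0, col=1), (row=2, col=1)
  Distance 3: (row=0, col=2), (row=2, col=2)
  Distance 4: (row=0, col=3), (row=2, col=3)
  Distance 5: (row=0, col=4), (row=1, col=3), (row=2, col=4)
  Distance 6: (row=0, col=5), (row=1, col=4)
  Distance 7: (row=1, col=5)
Total reachable: 15 (grid has 15 open cells total)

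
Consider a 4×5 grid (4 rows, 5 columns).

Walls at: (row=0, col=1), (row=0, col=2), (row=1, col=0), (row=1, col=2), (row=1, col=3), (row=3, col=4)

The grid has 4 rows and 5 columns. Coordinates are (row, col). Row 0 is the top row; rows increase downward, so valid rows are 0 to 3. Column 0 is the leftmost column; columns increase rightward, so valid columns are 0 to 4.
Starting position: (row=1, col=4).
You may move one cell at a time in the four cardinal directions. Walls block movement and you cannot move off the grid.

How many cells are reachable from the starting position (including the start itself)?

Answer: Reachable cells: 13

Derivation:
BFS flood-fill from (row=1, col=4):
  Distance 0: (row=1, col=4)
  Distance 1: (row=0, col=4), (row=2, col=4)
  Distance 2: (row=0, col=3), (row=2, col=3)
  Distance 3: (row=2, col=2), (row=3, col=3)
  Distance 4: (row=2, col=1), (row=3, col=2)
  Distance 5: (row=1, col=1), (row=2, col=0), (row=3, col=1)
  Distance 6: (row=3, col=0)
Total reachable: 13 (grid has 14 open cells total)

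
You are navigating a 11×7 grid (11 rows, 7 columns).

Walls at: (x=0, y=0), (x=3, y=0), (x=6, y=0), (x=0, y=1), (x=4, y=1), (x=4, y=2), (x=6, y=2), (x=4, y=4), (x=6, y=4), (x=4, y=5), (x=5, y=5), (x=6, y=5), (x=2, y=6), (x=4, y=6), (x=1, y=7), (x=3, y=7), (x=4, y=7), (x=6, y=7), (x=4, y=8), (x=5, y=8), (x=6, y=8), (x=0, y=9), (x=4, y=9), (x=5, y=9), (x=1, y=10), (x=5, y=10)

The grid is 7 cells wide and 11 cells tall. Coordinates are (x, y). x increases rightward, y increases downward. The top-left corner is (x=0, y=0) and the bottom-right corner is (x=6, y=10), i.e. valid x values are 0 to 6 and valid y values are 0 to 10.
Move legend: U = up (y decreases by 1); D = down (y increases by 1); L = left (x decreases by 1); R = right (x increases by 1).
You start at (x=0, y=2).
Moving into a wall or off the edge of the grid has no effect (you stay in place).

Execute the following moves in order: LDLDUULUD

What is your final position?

Answer: Final position: (x=0, y=3)

Derivation:
Start: (x=0, y=2)
  L (left): blocked, stay at (x=0, y=2)
  D (down): (x=0, y=2) -> (x=0, y=3)
  L (left): blocked, stay at (x=0, y=3)
  D (down): (x=0, y=3) -> (x=0, y=4)
  U (up): (x=0, y=4) -> (x=0, y=3)
  U (up): (x=0, y=3) -> (x=0, y=2)
  L (left): blocked, stay at (x=0, y=2)
  U (up): blocked, stay at (x=0, y=2)
  D (down): (x=0, y=2) -> (x=0, y=3)
Final: (x=0, y=3)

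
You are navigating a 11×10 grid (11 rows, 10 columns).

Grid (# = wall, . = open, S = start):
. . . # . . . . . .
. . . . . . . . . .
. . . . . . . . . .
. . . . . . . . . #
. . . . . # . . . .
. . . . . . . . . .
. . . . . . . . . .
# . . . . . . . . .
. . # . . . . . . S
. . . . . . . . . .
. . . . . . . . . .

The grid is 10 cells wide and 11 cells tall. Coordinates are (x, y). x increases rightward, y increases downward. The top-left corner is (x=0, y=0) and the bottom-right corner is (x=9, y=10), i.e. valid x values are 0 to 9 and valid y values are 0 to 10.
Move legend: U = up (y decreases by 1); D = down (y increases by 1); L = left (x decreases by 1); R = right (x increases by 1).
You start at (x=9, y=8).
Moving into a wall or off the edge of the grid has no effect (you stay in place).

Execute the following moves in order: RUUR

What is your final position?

Start: (x=9, y=8)
  R (right): blocked, stay at (x=9, y=8)
  U (up): (x=9, y=8) -> (x=9, y=7)
  U (up): (x=9, y=7) -> (x=9, y=6)
  R (right): blocked, stay at (x=9, y=6)
Final: (x=9, y=6)

Answer: Final position: (x=9, y=6)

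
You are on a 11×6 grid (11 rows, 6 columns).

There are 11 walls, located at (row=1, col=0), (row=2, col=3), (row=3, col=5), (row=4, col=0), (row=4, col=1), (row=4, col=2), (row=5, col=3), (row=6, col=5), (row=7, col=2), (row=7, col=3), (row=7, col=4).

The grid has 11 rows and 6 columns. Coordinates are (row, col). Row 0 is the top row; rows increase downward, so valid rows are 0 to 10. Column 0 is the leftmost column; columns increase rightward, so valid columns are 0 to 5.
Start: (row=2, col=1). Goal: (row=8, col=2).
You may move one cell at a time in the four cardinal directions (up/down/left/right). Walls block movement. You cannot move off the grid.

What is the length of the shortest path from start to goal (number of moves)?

BFS from (row=2, col=1) until reaching (row=8, col=2):
  Distance 0: (row=2, col=1)
  Distance 1: (row=1, col=1), (row=2, col=0), (row=2, col=2), (row=3, col=1)
  Distance 2: (row=0, col=1), (row=1, col=2), (row=3, col=0), (row=3, col=2)
  Distance 3: (row=0, col=0), (row=0, col=2), (row=1, col=3), (row=3, col=3)
  Distance 4: (row=0, col=3), (row=1, col=4), (row=3, col=4), (row=4, col=3)
  Distance 5: (row=0, col=4), (row=1, col=5), (row=2, col=4), (row=4, col=4)
  Distance 6: (row=0, col=5), (row=2, col=5), (row=4, col=5), (row=5, col=4)
  Distance 7: (row=5, col=5), (row=6, col=4)
  Distance 8: (row=6, col=3)
  Distance 9: (row=6, col=2)
  Distance 10: (row=5, col=2), (row=6, col=1)
  Distance 11: (row=5, col=1), (row=6, col=0), (row=7, col=1)
  Distance 12: (row=5, col=0), (row=7, col=0), (row=8, col=1)
  Distance 13: (row=8, col=0), (row=8, col=2), (row=9, col=1)  <- goal reached here
One shortest path (13 moves): (row=2, col=1) -> (row=2, col=2) -> (row=3, col=2) -> (row=3, col=3) -> (row=3, col=4) -> (row=4, col=4) -> (row=5, col=4) -> (row=6, col=4) -> (row=6, col=3) -> (row=6, col=2) -> (row=6, col=1) -> (row=7, col=1) -> (row=8, col=1) -> (row=8, col=2)

Answer: Shortest path length: 13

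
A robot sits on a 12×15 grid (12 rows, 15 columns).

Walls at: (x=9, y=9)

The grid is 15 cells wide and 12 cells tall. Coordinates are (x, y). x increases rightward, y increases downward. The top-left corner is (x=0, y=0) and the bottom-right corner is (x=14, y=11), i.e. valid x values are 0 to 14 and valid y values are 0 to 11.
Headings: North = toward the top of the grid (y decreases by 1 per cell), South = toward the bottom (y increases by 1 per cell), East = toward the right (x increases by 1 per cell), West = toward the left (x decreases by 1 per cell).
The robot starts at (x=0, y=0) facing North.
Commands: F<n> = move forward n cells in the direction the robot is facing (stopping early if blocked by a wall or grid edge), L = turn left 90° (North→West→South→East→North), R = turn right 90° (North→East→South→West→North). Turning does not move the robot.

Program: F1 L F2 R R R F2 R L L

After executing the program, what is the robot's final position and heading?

Answer: Final position: (x=0, y=2), facing East

Derivation:
Start: (x=0, y=0), facing North
  F1: move forward 0/1 (blocked), now at (x=0, y=0)
  L: turn left, now facing West
  F2: move forward 0/2 (blocked), now at (x=0, y=0)
  R: turn right, now facing North
  R: turn right, now facing East
  R: turn right, now facing South
  F2: move forward 2, now at (x=0, y=2)
  R: turn right, now facing West
  L: turn left, now facing South
  L: turn left, now facing East
Final: (x=0, y=2), facing East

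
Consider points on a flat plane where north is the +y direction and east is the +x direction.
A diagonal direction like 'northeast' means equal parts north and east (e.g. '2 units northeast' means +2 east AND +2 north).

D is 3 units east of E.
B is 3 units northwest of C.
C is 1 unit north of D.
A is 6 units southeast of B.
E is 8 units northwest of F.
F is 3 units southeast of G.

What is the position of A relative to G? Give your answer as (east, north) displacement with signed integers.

Answer: A is at (east=1, north=3) relative to G.

Derivation:
Place G at the origin (east=0, north=0).
  F is 3 units southeast of G: delta (east=+3, north=-3); F at (east=3, north=-3).
  E is 8 units northwest of F: delta (east=-8, north=+8); E at (east=-5, north=5).
  D is 3 units east of E: delta (east=+3, north=+0); D at (east=-2, north=5).
  C is 1 unit north of D: delta (east=+0, north=+1); C at (east=-2, north=6).
  B is 3 units northwest of C: delta (east=-3, north=+3); B at (east=-5, north=9).
  A is 6 units southeast of B: delta (east=+6, north=-6); A at (east=1, north=3).
Therefore A relative to G: (east=1, north=3).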